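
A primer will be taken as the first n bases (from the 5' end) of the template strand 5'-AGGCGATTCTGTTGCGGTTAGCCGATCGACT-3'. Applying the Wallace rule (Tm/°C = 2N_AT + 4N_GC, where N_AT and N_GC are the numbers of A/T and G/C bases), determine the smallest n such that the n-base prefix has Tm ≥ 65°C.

First 21 bases: AGGCGATTCTGTTGCGGTTAG → Tm = 64°C (< 65°C)
First 22 bases: AGGCGATTCTGTTGCGGTTAGC → Tm = 68°C (≥ 65°C)
Since every base adds ≥2°C, Tm only increases with n, so the threshold is first crossed at n = 22.

n = 22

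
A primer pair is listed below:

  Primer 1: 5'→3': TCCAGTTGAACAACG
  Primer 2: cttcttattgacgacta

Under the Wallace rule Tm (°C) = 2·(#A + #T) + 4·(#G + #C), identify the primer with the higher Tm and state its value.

Primer 2, 46°C

Primer 1: A+T=8, G+C=7 → Tm = 2(8)+4(7) = 44°C
Primer 2: A+T=11, G+C=6 → Tm = 2(11)+4(6) = 46°C
44°C vs 46°C → primer 2 is higher.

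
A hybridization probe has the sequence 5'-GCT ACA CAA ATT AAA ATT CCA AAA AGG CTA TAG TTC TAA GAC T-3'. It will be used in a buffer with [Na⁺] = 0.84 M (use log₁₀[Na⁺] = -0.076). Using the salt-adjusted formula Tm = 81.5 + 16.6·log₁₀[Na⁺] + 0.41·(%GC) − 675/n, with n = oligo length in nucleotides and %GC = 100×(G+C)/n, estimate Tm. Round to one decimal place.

76.9°C

Length n = 43. Base counts: T=11, C=8, G=5, A=19
G+C = 13, so %GC = 13/43 × 100 = 30.233%
Salt term: 16.6 × (-0.076) = -1.262
GC term: 0.41 × 30.233 = 12.396; length term: −675/43 = −15.698
Tm = 81.5 + (-1.262) + 12.396 − 15.698 = 76.936 → 76.9°C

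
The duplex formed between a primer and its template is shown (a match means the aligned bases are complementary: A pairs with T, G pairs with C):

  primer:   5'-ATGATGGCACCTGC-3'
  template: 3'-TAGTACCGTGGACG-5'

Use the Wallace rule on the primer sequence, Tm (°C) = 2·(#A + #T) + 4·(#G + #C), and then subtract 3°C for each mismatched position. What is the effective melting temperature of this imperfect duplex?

41°C

Primer base counts: A=3, T=3, G=4, C=4 → A+T=6, G+C=8
Perfect-match Tm = 2(6) + 4(8) = 12 + 32 = 44°C
Mismatches (positions where the bases are not complementary): 1 (at position 3)
Effective Tm = 44 − 1×3 = 44 − 3 = 41°C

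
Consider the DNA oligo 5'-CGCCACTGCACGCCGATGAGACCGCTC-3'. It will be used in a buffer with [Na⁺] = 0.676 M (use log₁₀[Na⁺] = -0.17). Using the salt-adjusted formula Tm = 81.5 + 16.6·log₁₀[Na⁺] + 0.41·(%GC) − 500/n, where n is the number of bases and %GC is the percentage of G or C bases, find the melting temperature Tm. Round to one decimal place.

89.0°C

Length n = 27. T=3, A=5, G=7, C=12
G+C = 19, so %GC = 19/27 × 100 = 70.37%
Salt term: 16.6 × (-0.17) = -2.822
GC term: 0.41 × 70.37 = 28.852; length term: −500/27 = −18.519
Tm = 81.5 + (-2.822) + 28.852 − 18.519 = 89.011 → 89.0°C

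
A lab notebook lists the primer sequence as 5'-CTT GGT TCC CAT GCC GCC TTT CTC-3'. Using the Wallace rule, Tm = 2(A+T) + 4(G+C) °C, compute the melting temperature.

76°C

C=10, G=4, A=1, T=9
So N_AT = 10 and N_GC = 14.
Tm = 2×10 + 4×14 = 76°C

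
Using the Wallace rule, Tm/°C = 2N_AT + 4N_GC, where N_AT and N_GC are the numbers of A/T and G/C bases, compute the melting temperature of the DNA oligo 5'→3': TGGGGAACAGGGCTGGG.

58°C

Base counts: A=3, T=2, C=2, G=10
AT pairs contribute 5, GC pairs contribute 12.
Tm = 2(5) + 4(12) = 10 + 48 = 58°C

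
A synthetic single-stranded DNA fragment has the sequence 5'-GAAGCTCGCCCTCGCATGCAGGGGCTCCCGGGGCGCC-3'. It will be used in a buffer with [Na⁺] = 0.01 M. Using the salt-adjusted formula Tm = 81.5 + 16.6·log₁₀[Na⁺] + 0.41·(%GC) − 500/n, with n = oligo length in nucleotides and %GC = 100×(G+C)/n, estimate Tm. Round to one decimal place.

66.9°C

Length n = 37. Scanning the sequence gives T=4, G=14, C=15, A=4.
G+C = 29, so %GC = 29/37 × 100 = 78.378%
Salt term: 16.6 × (-2) = -33.2
GC term: 0.41 × 78.378 = 32.135; length term: −500/37 = −13.514
Tm = 81.5 + (-33.2) + 32.135 − 13.514 = 66.921 → 66.9°C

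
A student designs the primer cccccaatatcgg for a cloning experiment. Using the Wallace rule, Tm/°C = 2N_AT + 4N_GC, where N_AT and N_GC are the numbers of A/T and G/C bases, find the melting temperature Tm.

42°C

G=2, C=6, T=2, A=3
AT pairs contribute 5, GC pairs contribute 8.
Tm = 4·8 + 2·5 = 32 + 10 = 42°C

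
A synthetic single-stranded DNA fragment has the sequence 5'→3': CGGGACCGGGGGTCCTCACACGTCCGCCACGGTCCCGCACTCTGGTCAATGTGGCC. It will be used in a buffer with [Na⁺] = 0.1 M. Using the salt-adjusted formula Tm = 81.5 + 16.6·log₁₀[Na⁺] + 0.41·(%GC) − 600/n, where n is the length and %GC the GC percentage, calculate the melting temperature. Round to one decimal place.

Length n = 56. Base counts: G=18, A=7, T=9, C=22
G+C = 40, so %GC = 40/56 × 100 = 71.429%
Salt term: 16.6 × (-1) = -16.6
GC term: 0.41 × 71.429 = 29.286; length term: −600/56 = −10.714
Tm = 81.5 + (-16.6) + 29.286 − 10.714 = 83.472 → 83.5°C

83.5°C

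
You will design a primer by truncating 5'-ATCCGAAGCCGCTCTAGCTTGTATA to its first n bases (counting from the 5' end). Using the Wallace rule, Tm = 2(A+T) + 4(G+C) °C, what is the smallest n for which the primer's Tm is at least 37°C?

n = 12

First 11 bases: ATCCGAAGCCG → Tm = 36°C (< 37°C)
First 12 bases: ATCCGAAGCCGC → Tm = 40°C (≥ 37°C)
Each additional base adds 2°C (A/T) or 4°C (G/C), so Tm is non-decreasing in n; n = 12 is the first length to reach 37°C.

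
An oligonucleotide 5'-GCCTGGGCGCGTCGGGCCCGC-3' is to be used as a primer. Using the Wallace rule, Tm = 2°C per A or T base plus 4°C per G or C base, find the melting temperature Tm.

T=2, G=10, A=0, C=9
AT pairs contribute 2, GC pairs contribute 19.
Tm = 2(2) + 4(19) = 4 + 76 = 80°C

80°C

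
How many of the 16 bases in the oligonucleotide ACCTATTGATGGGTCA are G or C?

Scanning the sequence gives A=4, T=5, G=4, C=3.
G+C = 4 + 3 = 7

7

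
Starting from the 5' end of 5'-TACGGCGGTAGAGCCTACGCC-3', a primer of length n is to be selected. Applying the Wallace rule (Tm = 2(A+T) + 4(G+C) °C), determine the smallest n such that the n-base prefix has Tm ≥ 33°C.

n = 11

First 10 bases: TACGGCGGTA → Tm = 32°C (< 33°C)
First 11 bases: TACGGCGGTAG → Tm = 36°C (≥ 33°C)
Each additional base adds 2°C (A/T) or 4°C (G/C), so Tm is non-decreasing in n; n = 11 is the first length to reach 33°C.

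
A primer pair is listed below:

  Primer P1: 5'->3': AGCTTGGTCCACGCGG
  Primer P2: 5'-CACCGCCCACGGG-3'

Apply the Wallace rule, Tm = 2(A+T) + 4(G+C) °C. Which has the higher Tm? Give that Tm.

Primer P1, 54°C

Primer P1: A+T=5, G+C=11 → Tm = 2(5)+4(11) = 54°C
Primer P2: A+T=2, G+C=11 → Tm = 2(2)+4(11) = 48°C
54°C vs 48°C → primer P1 is higher.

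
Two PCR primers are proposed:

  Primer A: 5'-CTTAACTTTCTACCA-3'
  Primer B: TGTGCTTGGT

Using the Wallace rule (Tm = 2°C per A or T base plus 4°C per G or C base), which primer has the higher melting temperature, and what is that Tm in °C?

Primer A: A+T=10, G+C=5 → Tm = 2(10)+4(5) = 40°C
Primer B: A+T=5, G+C=5 → Tm = 2(5)+4(5) = 30°C
40°C vs 30°C → primer A is higher.

Primer A, 40°C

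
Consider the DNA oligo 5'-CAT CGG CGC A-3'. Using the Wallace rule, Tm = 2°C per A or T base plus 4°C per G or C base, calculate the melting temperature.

34°C

A=2, T=1, G=3, C=4
AT pairs contribute 3, GC pairs contribute 7.
Tm = 2(3) + 4(7) = 6 + 28 = 34°C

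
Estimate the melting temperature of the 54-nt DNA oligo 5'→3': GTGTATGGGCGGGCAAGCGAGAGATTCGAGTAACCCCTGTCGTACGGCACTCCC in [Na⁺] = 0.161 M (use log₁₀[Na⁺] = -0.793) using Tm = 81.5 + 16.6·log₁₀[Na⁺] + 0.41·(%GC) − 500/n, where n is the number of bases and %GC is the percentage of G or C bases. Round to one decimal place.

Length n = 54. A=11, G=18, C=15, T=10
G+C = 33, so %GC = 33/54 × 100 = 61.111%
Salt term: 16.6 × (-0.793) = -13.164
GC term: 0.41 × 61.111 = 25.056; length term: −500/54 = −9.259
Tm = 81.5 + (-13.164) + 25.056 − 9.259 = 84.133 → 84.1°C

84.1°C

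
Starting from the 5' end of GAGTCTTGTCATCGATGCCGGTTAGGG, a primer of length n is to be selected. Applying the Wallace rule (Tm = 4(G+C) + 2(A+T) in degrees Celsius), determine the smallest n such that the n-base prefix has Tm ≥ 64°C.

n = 21

First 20 bases: GAGTCTTGTCATCGATGCCG → Tm = 62°C (< 64°C)
First 21 bases: GAGTCTTGTCATCGATGCCGG → Tm = 66°C (≥ 64°C)
Since every base adds ≥2°C, Tm only increases with n, so the threshold is first crossed at n = 21.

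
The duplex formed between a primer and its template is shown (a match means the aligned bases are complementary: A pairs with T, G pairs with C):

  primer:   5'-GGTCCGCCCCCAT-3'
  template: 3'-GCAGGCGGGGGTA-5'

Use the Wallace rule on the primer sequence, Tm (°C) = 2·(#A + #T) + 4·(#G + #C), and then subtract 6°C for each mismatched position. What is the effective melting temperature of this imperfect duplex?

40°C

Primer base counts: A=1, T=2, G=3, C=7 → A+T=3, G+C=10
Perfect-match Tm = 2(3) + 4(10) = 6 + 40 = 46°C
Mismatches (positions where the bases are not complementary): 1 (at position 1)
Effective Tm = 46 − 1×6 = 46 − 6 = 40°C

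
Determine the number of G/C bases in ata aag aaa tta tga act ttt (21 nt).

3

Counting bases: C=1, G=2, A=10, T=8
G+C = 2 + 1 = 3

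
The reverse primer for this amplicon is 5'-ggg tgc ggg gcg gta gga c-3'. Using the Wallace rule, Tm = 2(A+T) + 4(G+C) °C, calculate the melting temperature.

68°C

Counting bases: C=3, G=12, A=2, T=2
So N_AT = 4 and N_GC = 15.
Tm = 2(4) + 4(15) = 8 + 60 = 68°C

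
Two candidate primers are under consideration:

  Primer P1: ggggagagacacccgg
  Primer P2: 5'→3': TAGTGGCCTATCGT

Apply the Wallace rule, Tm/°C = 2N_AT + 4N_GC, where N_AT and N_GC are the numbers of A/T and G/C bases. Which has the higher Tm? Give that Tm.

Primer P1, 56°C

Primer P1: A+T=4, G+C=12 → Tm = 2(4)+4(12) = 56°C
Primer P2: A+T=7, G+C=7 → Tm = 2(7)+4(7) = 42°C
56°C vs 42°C → primer P1 is higher.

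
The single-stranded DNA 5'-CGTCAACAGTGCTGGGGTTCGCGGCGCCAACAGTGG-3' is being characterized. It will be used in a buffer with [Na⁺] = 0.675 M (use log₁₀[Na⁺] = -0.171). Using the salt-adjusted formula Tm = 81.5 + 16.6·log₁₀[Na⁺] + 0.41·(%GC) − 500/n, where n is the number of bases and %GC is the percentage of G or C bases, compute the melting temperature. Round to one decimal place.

92.1°C

Length n = 36. Base counts: A=6, G=14, T=6, C=10
G+C = 24, so %GC = 24/36 × 100 = 66.667%
Salt term: 16.6 × (-0.171) = -2.839
GC term: 0.41 × 66.667 = 27.333; length term: −500/36 = −13.889
Tm = 81.5 + (-2.839) + 27.333 − 13.889 = 92.105 → 92.1°C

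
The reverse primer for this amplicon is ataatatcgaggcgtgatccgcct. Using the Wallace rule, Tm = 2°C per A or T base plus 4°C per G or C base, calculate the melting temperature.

Scanning the sequence gives C=6, T=6, A=6, G=6.
So N_AT = 12 and N_GC = 12.
Tm = 2(12) + 4(12) = 24 + 48 = 72°C

72°C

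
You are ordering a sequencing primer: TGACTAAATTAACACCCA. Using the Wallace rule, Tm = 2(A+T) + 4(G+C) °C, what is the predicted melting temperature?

48°C

Counting bases: A=8, C=5, T=4, G=1
So N_AT = 12 and N_GC = 6.
Tm = 4·6 + 2·12 = 24 + 24 = 48°C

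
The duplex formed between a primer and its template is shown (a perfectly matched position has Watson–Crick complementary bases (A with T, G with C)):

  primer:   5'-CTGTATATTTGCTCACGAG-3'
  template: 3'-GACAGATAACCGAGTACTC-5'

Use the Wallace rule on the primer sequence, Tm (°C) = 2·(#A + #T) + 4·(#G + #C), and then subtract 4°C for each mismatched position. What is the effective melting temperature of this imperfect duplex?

42°C

Primer base counts: A=4, T=7, G=4, C=4 → A+T=11, G+C=8
Perfect-match Tm = 2(11) + 4(8) = 22 + 32 = 54°C
Mismatches (positions where the bases are not complementary): 3 (at positions 5, 10, 16)
Effective Tm = 54 − 3×4 = 54 − 12 = 42°C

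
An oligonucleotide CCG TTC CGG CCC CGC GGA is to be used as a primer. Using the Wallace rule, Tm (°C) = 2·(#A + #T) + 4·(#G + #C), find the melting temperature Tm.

Counting bases: G=6, C=9, T=2, A=1
A+T = 3, G+C = 15
Tm = 2×3 + 4×15 = 66°C

66°C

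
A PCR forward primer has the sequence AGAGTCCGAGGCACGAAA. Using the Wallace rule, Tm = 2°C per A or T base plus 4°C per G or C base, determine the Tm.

56°C

Scanning the sequence gives A=7, G=6, C=4, T=1.
So N_AT = 8 and N_GC = 10.
Tm = 2×8 + 4×10 = 56°C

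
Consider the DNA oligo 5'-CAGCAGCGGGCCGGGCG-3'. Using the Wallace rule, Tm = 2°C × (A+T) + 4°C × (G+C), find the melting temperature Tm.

G=9, C=6, A=2, T=0
A+T = 2, G+C = 15
Tm = 2×2 + 4×15 = 64°C

64°C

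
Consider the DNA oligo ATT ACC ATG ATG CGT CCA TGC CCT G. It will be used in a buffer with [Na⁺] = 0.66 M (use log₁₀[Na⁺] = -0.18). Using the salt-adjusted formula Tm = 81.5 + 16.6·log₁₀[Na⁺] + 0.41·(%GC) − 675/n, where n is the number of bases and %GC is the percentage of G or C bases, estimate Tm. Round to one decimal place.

Length n = 25. Scanning the sequence gives G=5, C=8, A=5, T=7.
G+C = 13, so %GC = 13/25 × 100 = 52%
Salt term: 16.6 × (-0.18) = -2.988
GC term: 0.41 × 52 = 21.32; length term: −675/25 = −27
Tm = 81.5 + (-2.988) + 21.32 − 27 = 72.832 → 72.8°C

72.8°C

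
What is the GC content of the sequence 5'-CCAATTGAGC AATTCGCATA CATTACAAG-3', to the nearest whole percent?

A=11, T=7, C=7, G=4
G+C = 4 + 7 = 11 out of 29 bases
%GC = 11/29 × 100 = 37.93% ≈ 38%

38%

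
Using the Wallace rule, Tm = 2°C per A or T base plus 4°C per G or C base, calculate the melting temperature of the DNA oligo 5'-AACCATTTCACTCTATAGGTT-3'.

Scanning the sequence gives T=8, G=2, C=5, A=6.
So N_AT = 14 and N_GC = 7.
Tm = 4·7 + 2·14 = 28 + 28 = 56°C

56°C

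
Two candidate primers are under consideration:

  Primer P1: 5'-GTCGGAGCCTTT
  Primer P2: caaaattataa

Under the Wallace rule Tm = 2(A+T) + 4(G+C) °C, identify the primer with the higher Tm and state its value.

Primer P1, 38°C

Primer P1: A+T=5, G+C=7 → Tm = 2(5)+4(7) = 38°C
Primer P2: A+T=10, G+C=1 → Tm = 2(10)+4(1) = 24°C
38°C vs 24°C → primer P1 is higher.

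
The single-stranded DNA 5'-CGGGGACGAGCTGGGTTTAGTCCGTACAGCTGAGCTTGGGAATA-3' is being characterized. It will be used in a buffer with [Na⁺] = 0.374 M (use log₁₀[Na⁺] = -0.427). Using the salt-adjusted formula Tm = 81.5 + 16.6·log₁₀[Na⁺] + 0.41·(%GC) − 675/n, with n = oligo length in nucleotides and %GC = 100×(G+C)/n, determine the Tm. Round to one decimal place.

Length n = 44. Base counts: C=8, A=9, T=10, G=17
G+C = 25, so %GC = 25/44 × 100 = 56.818%
Salt term: 16.6 × (-0.427) = -7.088
GC term: 0.41 × 56.818 = 23.295; length term: −675/44 = −15.341
Tm = 81.5 + (-7.088) + 23.295 − 15.341 = 82.366 → 82.4°C

82.4°C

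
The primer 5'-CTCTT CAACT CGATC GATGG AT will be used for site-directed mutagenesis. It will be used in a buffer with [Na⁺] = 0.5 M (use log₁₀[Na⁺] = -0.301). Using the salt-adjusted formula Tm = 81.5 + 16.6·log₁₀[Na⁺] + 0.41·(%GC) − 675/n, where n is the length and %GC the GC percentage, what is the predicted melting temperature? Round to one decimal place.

64.5°C

Length n = 22. C=6, A=5, T=7, G=4
G+C = 10, so %GC = 10/22 × 100 = 45.455%
Salt term: 16.6 × (-0.301) = -4.997
GC term: 0.41 × 45.455 = 18.637; length term: −675/22 = −30.682
Tm = 81.5 + (-4.997) + 18.637 − 30.682 = 64.458 → 64.5°C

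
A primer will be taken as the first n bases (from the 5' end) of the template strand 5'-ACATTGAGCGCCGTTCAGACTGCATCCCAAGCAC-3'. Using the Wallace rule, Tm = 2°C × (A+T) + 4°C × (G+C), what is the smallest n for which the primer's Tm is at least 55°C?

n = 18

First 17 bases: ACATTGAGCGCCGTTCA → Tm = 52°C (< 55°C)
First 18 bases: ACATTGAGCGCCGTTCAG → Tm = 56°C (≥ 55°C)
Since every base adds ≥2°C, Tm only increases with n, so the threshold is first crossed at n = 18.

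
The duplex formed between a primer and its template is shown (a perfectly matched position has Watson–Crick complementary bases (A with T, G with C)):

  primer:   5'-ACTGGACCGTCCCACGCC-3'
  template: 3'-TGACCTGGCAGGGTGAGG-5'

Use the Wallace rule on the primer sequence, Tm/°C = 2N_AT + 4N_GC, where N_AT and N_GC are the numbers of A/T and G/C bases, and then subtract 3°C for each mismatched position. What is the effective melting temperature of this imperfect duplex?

59°C

Primer base counts: A=3, T=2, G=4, C=9 → A+T=5, G+C=13
Perfect-match Tm = 2(5) + 4(13) = 10 + 52 = 62°C
Mismatches (positions where the bases are not complementary): 1 (at position 16)
Effective Tm = 62 − 1×3 = 62 − 3 = 59°C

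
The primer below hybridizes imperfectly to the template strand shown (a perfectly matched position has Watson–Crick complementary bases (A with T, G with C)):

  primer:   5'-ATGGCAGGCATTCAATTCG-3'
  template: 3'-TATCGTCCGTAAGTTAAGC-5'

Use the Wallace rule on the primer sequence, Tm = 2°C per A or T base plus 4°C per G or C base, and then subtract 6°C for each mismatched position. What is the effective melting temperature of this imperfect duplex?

Primer base counts: A=5, T=5, G=5, C=4 → A+T=10, G+C=9
Perfect-match Tm = 2(10) + 4(9) = 20 + 36 = 56°C
Mismatches (positions where the bases are not complementary): 1 (at position 3)
Effective Tm = 56 − 1×6 = 56 − 6 = 50°C

50°C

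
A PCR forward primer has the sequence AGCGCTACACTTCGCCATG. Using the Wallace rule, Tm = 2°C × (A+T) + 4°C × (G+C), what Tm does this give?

60°C

Base counts: C=7, G=4, T=4, A=4
A+T = 8, G+C = 11
Tm = 4·11 + 2·8 = 44 + 16 = 60°C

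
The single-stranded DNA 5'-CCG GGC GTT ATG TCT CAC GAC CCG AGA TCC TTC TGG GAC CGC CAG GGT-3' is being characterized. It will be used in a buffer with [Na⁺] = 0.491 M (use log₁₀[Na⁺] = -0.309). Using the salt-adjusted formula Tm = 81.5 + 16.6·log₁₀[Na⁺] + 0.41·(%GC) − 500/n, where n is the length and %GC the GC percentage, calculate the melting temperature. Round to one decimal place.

92.4°C

Length n = 48. Counting bases: T=10, C=16, G=15, A=7
G+C = 31, so %GC = 31/48 × 100 = 64.583%
Salt term: 16.6 × (-0.309) = -5.129
GC term: 0.41 × 64.583 = 26.479; length term: −500/48 = −10.417
Tm = 81.5 + (-5.129) + 26.479 − 10.417 = 92.433 → 92.4°C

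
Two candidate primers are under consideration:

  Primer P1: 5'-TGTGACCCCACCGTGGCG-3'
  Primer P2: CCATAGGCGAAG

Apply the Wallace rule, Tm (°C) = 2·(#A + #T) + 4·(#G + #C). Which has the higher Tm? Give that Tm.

Primer P1: A+T=5, G+C=13 → Tm = 2(5)+4(13) = 62°C
Primer P2: A+T=5, G+C=7 → Tm = 2(5)+4(7) = 38°C
62°C vs 38°C → primer P1 is higher.

Primer P1, 62°C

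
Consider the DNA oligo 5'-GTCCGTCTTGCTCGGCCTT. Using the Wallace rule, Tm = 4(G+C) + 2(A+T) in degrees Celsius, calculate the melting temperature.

62°C

Counting bases: T=7, G=5, C=7, A=0
AT pairs contribute 7, GC pairs contribute 12.
Tm = 2×7 + 4×12 = 62°C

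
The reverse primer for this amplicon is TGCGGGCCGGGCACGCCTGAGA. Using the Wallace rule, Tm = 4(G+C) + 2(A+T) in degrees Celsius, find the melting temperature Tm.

78°C

Counting bases: T=2, G=10, C=7, A=3
So N_AT = 5 and N_GC = 17.
Tm = 2×5 + 4×17 = 78°C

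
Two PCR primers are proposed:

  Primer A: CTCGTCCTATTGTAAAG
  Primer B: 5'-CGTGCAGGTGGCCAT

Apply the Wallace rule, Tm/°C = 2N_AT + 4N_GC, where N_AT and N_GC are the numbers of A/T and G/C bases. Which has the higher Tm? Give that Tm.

Primer A: A+T=10, G+C=7 → Tm = 2(10)+4(7) = 48°C
Primer B: A+T=5, G+C=10 → Tm = 2(5)+4(10) = 50°C
48°C vs 50°C → primer B is higher.

Primer B, 50°C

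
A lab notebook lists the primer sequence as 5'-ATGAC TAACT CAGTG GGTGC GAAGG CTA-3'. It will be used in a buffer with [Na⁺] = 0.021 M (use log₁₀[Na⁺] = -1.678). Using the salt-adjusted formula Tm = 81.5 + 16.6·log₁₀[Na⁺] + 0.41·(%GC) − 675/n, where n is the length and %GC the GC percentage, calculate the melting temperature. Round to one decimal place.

Length n = 28. Scanning the sequence gives C=5, G=9, T=6, A=8.
G+C = 14, so %GC = 14/28 × 100 = 50%
Salt term: 16.6 × (-1.678) = -27.855
GC term: 0.41 × 50 = 20.5; length term: −675/28 = −24.107
Tm = 81.5 + (-27.855) + 20.5 − 24.107 = 50.038 → 50.0°C

50.0°C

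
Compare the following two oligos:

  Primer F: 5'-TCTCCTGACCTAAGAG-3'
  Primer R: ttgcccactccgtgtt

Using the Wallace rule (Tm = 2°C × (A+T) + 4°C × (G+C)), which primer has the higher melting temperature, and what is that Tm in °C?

Primer F: A+T=8, G+C=8 → Tm = 2(8)+4(8) = 48°C
Primer R: A+T=7, G+C=9 → Tm = 2(7)+4(9) = 50°C
48°C vs 50°C → primer R is higher.

Primer R, 50°C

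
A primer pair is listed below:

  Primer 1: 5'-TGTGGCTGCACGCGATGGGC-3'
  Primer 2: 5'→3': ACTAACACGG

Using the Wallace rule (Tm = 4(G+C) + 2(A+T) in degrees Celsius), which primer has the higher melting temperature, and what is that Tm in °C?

Primer 1, 68°C

Primer 1: A+T=6, G+C=14 → Tm = 2(6)+4(14) = 68°C
Primer 2: A+T=5, G+C=5 → Tm = 2(5)+4(5) = 30°C
68°C vs 30°C → primer 1 is higher.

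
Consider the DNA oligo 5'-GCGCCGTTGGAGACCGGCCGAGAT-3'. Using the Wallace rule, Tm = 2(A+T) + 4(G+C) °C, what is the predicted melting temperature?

82°C

T=3, C=7, G=10, A=4
AT pairs contribute 7, GC pairs contribute 17.
Tm = 2×7 + 4×17 = 82°C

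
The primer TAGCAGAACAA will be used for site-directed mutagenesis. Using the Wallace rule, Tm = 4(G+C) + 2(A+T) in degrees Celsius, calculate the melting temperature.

30°C

A=6, G=2, C=2, T=1
AT pairs contribute 7, GC pairs contribute 4.
Tm = 4·4 + 2·7 = 16 + 14 = 30°C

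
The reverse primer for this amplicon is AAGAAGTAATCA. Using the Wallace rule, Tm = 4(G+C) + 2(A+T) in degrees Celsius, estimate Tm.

30°C

A=7, G=2, C=1, T=2
So N_AT = 9 and N_GC = 3.
Tm = 2×9 + 4×3 = 30°C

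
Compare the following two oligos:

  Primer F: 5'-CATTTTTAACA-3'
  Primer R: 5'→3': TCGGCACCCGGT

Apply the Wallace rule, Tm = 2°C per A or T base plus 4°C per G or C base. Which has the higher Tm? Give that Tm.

Primer R, 42°C

Primer F: A+T=9, G+C=2 → Tm = 2(9)+4(2) = 26°C
Primer R: A+T=3, G+C=9 → Tm = 2(3)+4(9) = 42°C
26°C vs 42°C → primer R is higher.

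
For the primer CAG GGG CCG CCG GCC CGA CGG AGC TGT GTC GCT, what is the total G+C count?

Base counts: C=12, T=4, A=3, G=14
G+C = 14 + 12 = 26

26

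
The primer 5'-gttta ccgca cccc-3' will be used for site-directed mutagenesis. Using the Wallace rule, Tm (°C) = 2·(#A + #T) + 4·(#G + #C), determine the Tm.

Base counts: A=2, C=7, T=3, G=2
So N_AT = 5 and N_GC = 9.
Tm = 2(5) + 4(9) = 10 + 36 = 46°C

46°C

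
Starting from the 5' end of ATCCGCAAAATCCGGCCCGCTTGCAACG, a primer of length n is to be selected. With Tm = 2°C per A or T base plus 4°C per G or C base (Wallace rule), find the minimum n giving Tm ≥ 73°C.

n = 23

First 22 bases: ATCCGCAAAATCCGGCCCGCTT → Tm = 70°C (< 73°C)
First 23 bases: ATCCGCAAAATCCGGCCCGCTTG → Tm = 74°C (≥ 73°C)
Each additional base adds 2°C (A/T) or 4°C (G/C), so Tm is non-decreasing in n; n = 23 is the first length to reach 73°C.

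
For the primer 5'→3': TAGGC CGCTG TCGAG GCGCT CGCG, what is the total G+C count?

Base counts: A=2, T=4, G=10, C=8
G+C = 10 + 8 = 18

18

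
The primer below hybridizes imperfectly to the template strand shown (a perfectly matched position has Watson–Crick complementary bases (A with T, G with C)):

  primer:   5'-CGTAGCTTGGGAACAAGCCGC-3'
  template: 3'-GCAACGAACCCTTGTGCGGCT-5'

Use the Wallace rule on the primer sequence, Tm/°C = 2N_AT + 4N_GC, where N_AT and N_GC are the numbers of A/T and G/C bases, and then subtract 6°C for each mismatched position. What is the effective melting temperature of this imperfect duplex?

50°C

Primer base counts: A=5, T=3, G=7, C=6 → A+T=8, G+C=13
Perfect-match Tm = 2(8) + 4(13) = 16 + 52 = 68°C
Mismatches (positions where the bases are not complementary): 3 (at positions 4, 16, 21)
Effective Tm = 68 − 3×6 = 68 − 18 = 50°C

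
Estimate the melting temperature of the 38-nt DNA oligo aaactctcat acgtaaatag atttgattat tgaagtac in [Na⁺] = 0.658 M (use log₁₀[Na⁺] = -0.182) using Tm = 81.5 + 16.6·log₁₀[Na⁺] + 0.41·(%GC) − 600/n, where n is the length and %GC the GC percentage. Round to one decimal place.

Length n = 38. Counting bases: T=13, C=5, A=15, G=5
G+C = 10, so %GC = 10/38 × 100 = 26.316%
Salt term: 16.6 × (-0.182) = -3.021
GC term: 0.41 × 26.316 = 10.79; length term: −600/38 = −15.789
Tm = 81.5 + (-3.021) + 10.79 − 15.789 = 73.48 → 73.5°C

73.5°C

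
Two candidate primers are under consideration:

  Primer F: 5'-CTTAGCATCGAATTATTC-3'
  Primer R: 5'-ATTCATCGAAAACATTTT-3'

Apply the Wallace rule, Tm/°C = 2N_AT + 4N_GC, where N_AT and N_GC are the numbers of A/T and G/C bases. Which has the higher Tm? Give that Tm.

Primer F, 48°C

Primer F: A+T=12, G+C=6 → Tm = 2(12)+4(6) = 48°C
Primer R: A+T=14, G+C=4 → Tm = 2(14)+4(4) = 44°C
48°C vs 44°C → primer F is higher.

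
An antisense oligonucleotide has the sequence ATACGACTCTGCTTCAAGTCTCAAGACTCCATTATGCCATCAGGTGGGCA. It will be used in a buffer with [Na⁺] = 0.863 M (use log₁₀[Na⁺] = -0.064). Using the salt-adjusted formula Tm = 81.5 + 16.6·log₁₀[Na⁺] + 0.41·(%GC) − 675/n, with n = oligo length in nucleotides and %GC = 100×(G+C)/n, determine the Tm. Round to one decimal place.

Length n = 50. Base counts: T=13, A=13, G=10, C=14
G+C = 24, so %GC = 24/50 × 100 = 48%
Salt term: 16.6 × (-0.064) = -1.062
GC term: 0.41 × 48 = 19.68; length term: −675/50 = −13.5
Tm = 81.5 + (-1.062) + 19.68 − 13.5 = 86.618 → 86.6°C

86.6°C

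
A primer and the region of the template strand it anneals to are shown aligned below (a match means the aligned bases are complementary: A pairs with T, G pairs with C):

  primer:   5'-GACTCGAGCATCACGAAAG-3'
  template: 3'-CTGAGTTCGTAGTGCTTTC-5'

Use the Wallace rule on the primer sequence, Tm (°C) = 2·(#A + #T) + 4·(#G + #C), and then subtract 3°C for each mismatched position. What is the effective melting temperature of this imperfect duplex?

Primer base counts: A=7, T=2, G=5, C=5 → A+T=9, G+C=10
Perfect-match Tm = 2(9) + 4(10) = 18 + 40 = 58°C
Mismatches (positions where the bases are not complementary): 1 (at position 6)
Effective Tm = 58 − 1×3 = 58 − 3 = 55°C

55°C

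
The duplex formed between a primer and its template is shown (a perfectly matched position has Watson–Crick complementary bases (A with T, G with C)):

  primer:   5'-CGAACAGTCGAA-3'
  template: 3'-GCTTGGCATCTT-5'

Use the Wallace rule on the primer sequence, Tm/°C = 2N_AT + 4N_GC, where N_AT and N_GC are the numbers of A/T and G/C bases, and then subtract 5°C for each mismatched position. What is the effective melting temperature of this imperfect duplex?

26°C

Primer base counts: A=5, T=1, G=3, C=3 → A+T=6, G+C=6
Perfect-match Tm = 2(6) + 4(6) = 12 + 24 = 36°C
Mismatches (positions where the bases are not complementary): 2 (at positions 6, 9)
Effective Tm = 36 − 2×5 = 36 − 10 = 26°C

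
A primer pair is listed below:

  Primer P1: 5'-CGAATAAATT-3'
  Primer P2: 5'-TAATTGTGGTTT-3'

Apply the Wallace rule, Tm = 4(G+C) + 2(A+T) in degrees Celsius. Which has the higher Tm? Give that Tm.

Primer P1: A+T=8, G+C=2 → Tm = 2(8)+4(2) = 24°C
Primer P2: A+T=9, G+C=3 → Tm = 2(9)+4(3) = 30°C
24°C vs 30°C → primer P2 is higher.

Primer P2, 30°C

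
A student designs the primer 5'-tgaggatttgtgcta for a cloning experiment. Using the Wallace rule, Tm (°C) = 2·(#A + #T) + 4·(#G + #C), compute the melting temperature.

42°C

Scanning the sequence gives C=1, A=3, T=6, G=5.
A+T = 9, G+C = 6
Tm = 2×9 + 4×6 = 42°C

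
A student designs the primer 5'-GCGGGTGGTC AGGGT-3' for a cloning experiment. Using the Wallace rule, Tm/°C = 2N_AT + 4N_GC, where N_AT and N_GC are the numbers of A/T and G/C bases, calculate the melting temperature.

52°C

Counting bases: G=9, C=2, T=3, A=1
A+T = 4, G+C = 11
Tm = 2×4 + 4×11 = 52°C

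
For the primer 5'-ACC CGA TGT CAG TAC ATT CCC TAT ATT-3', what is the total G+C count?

11

Scanning the sequence gives T=9, A=7, G=3, C=8.
Total G or C: 3 + 8 = 11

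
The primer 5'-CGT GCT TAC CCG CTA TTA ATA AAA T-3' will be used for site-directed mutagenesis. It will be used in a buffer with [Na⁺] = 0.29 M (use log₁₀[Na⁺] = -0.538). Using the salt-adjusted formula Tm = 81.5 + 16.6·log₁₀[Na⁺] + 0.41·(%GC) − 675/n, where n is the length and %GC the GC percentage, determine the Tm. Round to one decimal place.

Length n = 25. Scanning the sequence gives C=6, T=8, A=8, G=3.
G+C = 9, so %GC = 9/25 × 100 = 36%
Salt term: 16.6 × (-0.538) = -8.931
GC term: 0.41 × 36 = 14.76; length term: −675/25 = −27
Tm = 81.5 + (-8.931) + 14.76 − 27 = 60.329 → 60.3°C

60.3°C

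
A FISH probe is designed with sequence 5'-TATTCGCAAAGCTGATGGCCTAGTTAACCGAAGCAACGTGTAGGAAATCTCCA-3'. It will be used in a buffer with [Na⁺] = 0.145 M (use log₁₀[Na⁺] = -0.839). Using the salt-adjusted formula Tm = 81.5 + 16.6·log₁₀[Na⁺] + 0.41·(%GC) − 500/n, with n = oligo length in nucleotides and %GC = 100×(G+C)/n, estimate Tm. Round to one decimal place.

Length n = 53. C=12, T=12, G=12, A=17
G+C = 24, so %GC = 24/53 × 100 = 45.283%
Salt term: 16.6 × (-0.839) = -13.927
GC term: 0.41 × 45.283 = 18.566; length term: −500/53 = −9.434
Tm = 81.5 + (-13.927) + 18.566 − 9.434 = 76.705 → 76.7°C

76.7°C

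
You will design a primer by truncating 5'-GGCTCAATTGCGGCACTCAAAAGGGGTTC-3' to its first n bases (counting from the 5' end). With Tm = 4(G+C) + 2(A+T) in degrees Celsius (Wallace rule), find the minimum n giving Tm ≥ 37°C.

n = 12

First 11 bases: GGCTCAATTGC → Tm = 34°C (< 37°C)
First 12 bases: GGCTCAATTGCG → Tm = 38°C (≥ 37°C)
Since every base adds ≥2°C, Tm only increases with n, so the threshold is first crossed at n = 12.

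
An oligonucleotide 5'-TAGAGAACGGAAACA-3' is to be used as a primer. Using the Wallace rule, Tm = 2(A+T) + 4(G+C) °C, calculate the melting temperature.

42°C

Counting bases: G=4, C=2, T=1, A=8
A+T = 9, G+C = 6
Tm = 2(9) + 4(6) = 18 + 24 = 42°C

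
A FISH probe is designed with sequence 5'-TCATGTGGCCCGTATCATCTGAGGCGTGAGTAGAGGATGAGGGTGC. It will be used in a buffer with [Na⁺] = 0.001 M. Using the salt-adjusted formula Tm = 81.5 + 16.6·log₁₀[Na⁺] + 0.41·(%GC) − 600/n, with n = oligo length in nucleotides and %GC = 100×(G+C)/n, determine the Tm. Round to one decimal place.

41.8°C

Length n = 46. Scanning the sequence gives A=9, G=18, C=8, T=11.
G+C = 26, so %GC = 26/46 × 100 = 56.522%
Salt term: 16.6 × (-3) = -49.8
GC term: 0.41 × 56.522 = 23.174; length term: −600/46 = −13.043
Tm = 81.5 + (-49.8) + 23.174 − 13.043 = 41.831 → 41.8°C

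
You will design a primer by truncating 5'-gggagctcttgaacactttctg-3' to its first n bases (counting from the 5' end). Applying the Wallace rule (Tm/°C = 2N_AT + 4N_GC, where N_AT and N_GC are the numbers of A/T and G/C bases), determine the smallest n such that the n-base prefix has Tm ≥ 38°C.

n = 12

First 11 bases: GGGAGCTCTTG → Tm = 36°C (< 38°C)
First 12 bases: GGGAGCTCTTGA → Tm = 38°C (≥ 38°C)
Since every base adds ≥2°C, Tm only increases with n, so the threshold is first crossed at n = 12.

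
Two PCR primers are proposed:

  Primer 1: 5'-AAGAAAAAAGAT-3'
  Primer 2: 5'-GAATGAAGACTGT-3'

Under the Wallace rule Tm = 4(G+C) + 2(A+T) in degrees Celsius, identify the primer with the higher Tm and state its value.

Primer 1: A+T=10, G+C=2 → Tm = 2(10)+4(2) = 28°C
Primer 2: A+T=8, G+C=5 → Tm = 2(8)+4(5) = 36°C
28°C vs 36°C → primer 2 is higher.

Primer 2, 36°C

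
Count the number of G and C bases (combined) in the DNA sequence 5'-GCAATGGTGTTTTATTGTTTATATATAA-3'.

Counting bases: C=1, T=14, G=5, A=8
Total G or C: 5 + 1 = 6

6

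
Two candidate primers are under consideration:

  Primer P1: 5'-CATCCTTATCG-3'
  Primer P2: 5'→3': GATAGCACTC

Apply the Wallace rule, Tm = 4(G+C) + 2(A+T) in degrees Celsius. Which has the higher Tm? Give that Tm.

Primer P1: A+T=6, G+C=5 → Tm = 2(6)+4(5) = 32°C
Primer P2: A+T=5, G+C=5 → Tm = 2(5)+4(5) = 30°C
32°C vs 30°C → primer P1 is higher.

Primer P1, 32°C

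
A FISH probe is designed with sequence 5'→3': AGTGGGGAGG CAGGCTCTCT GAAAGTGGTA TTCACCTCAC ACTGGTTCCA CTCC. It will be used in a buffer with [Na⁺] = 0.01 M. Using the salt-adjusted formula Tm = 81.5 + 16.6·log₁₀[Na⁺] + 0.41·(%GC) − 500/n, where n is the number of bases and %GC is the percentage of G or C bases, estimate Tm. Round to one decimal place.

61.8°C

Length n = 54. Scanning the sequence gives G=15, T=13, C=15, A=11.
G+C = 30, so %GC = 30/54 × 100 = 55.556%
Salt term: 16.6 × (-2) = -33.2
GC term: 0.41 × 55.556 = 22.778; length term: −500/54 = −9.259
Tm = 81.5 + (-33.2) + 22.778 − 9.259 = 61.819 → 61.8°C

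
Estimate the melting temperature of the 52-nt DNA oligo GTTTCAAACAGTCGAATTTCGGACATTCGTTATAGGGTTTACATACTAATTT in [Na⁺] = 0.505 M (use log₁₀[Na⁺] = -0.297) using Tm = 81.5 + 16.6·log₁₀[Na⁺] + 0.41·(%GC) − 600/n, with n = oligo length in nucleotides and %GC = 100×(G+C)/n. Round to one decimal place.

78.4°C

Length n = 52. Scanning the sequence gives A=15, T=20, G=9, C=8.
G+C = 17, so %GC = 17/52 × 100 = 32.692%
Salt term: 16.6 × (-0.297) = -4.93
GC term: 0.41 × 32.692 = 13.404; length term: −600/52 = −11.538
Tm = 81.5 + (-4.93) + 13.404 − 11.538 = 78.436 → 78.4°C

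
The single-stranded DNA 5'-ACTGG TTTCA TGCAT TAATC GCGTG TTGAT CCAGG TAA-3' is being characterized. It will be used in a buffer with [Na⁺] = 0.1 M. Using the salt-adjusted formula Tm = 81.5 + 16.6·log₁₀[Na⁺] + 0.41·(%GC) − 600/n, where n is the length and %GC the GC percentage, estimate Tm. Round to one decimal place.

Length n = 38. Base counts: A=9, T=13, C=7, G=9
G+C = 16, so %GC = 16/38 × 100 = 42.105%
Salt term: 16.6 × (-1) = -16.6
GC term: 0.41 × 42.105 = 17.263; length term: −600/38 = −15.789
Tm = 81.5 + (-16.6) + 17.263 − 15.789 = 66.374 → 66.4°C

66.4°C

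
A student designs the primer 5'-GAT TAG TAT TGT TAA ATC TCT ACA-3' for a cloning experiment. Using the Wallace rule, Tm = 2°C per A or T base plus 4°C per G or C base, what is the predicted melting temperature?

Scanning the sequence gives A=8, G=3, C=3, T=10.
AT pairs contribute 18, GC pairs contribute 6.
Tm = 2×18 + 4×6 = 60°C

60°C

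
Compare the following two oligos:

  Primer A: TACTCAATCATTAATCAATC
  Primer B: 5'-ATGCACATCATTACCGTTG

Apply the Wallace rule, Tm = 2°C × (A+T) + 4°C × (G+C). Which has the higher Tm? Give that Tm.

Primer B, 54°C

Primer A: A+T=15, G+C=5 → Tm = 2(15)+4(5) = 50°C
Primer B: A+T=11, G+C=8 → Tm = 2(11)+4(8) = 54°C
50°C vs 54°C → primer B is higher.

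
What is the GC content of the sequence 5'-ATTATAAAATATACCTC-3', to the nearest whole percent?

Scanning the sequence gives T=6, C=3, A=8, G=0.
G+C = 0 + 3 = 3 out of 17 bases
%GC = 3/17 × 100 = 17.65% ≈ 18%

18%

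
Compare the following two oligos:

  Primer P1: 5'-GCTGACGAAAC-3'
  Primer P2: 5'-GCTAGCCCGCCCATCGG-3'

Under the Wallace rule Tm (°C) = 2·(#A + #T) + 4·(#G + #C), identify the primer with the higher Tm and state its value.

Primer P1: A+T=5, G+C=6 → Tm = 2(5)+4(6) = 34°C
Primer P2: A+T=4, G+C=13 → Tm = 2(4)+4(13) = 60°C
34°C vs 60°C → primer P2 is higher.

Primer P2, 60°C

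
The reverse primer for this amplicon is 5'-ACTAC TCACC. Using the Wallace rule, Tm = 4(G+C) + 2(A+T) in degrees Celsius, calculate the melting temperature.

30°C

Base counts: T=2, A=3, C=5, G=0
So N_AT = 5 and N_GC = 5.
Tm = 4·5 + 2·5 = 20 + 10 = 30°C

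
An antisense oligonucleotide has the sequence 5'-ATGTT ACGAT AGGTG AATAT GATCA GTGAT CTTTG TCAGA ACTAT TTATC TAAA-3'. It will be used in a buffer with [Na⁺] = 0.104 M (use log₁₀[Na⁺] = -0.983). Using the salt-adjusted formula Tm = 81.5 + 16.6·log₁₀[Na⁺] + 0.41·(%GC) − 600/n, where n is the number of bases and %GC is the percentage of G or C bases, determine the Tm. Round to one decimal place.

66.2°C

Length n = 54. Base counts: T=20, A=18, C=6, G=10
G+C = 16, so %GC = 16/54 × 100 = 29.63%
Salt term: 16.6 × (-0.983) = -16.318
GC term: 0.41 × 29.63 = 12.148; length term: −600/54 = −11.111
Tm = 81.5 + (-16.318) + 12.148 − 11.111 = 66.219 → 66.2°C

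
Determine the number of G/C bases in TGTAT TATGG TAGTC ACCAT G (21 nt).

Base counts: G=5, T=8, C=3, A=5
Total G or C: 5 + 3 = 8

8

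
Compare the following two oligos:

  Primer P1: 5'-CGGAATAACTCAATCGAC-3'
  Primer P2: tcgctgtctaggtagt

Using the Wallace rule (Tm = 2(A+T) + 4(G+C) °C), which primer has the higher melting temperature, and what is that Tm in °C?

Primer P1: A+T=10, G+C=8 → Tm = 2(10)+4(8) = 52°C
Primer P2: A+T=8, G+C=8 → Tm = 2(8)+4(8) = 48°C
52°C vs 48°C → primer P1 is higher.

Primer P1, 52°C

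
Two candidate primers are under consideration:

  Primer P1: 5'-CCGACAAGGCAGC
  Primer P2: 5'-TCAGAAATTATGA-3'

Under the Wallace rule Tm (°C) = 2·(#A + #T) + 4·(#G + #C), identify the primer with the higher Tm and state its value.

Primer P1, 44°C

Primer P1: A+T=4, G+C=9 → Tm = 2(4)+4(9) = 44°C
Primer P2: A+T=10, G+C=3 → Tm = 2(10)+4(3) = 32°C
44°C vs 32°C → primer P1 is higher.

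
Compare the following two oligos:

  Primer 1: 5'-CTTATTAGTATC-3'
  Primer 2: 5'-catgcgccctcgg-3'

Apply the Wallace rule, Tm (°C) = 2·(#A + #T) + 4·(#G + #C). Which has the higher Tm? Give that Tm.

Primer 2, 46°C

Primer 1: A+T=9, G+C=3 → Tm = 2(9)+4(3) = 30°C
Primer 2: A+T=3, G+C=10 → Tm = 2(3)+4(10) = 46°C
30°C vs 46°C → primer 2 is higher.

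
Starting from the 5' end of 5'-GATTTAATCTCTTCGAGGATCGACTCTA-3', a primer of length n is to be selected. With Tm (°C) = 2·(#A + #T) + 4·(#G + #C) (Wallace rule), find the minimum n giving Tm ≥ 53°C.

n = 20

First 19 bases: GATTTAATCTCTTCGAGGA → Tm = 52°C (< 53°C)
First 20 bases: GATTTAATCTCTTCGAGGAT → Tm = 54°C (≥ 53°C)
Since every base adds ≥2°C, Tm only increases with n, so the threshold is first crossed at n = 20.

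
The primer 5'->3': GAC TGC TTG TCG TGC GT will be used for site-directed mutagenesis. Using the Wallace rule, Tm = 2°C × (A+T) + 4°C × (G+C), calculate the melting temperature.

54°C

Counting bases: A=1, C=4, G=6, T=6
AT pairs contribute 7, GC pairs contribute 10.
Tm = 2(7) + 4(10) = 14 + 40 = 54°C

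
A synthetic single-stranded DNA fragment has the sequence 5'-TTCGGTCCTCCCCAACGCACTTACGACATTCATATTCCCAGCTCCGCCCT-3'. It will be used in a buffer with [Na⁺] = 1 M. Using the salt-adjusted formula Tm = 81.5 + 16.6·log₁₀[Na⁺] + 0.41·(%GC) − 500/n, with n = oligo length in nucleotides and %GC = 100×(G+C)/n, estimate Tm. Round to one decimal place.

94.5°C

Length n = 50. Counting bases: G=6, C=22, T=13, A=9
G+C = 28, so %GC = 28/50 × 100 = 56%
Salt term: 16.6 × (0) = 0
GC term: 0.41 × 56 = 22.96; length term: −500/50 = −10
Tm = 81.5 + (0) + 22.96 − 10 = 94.46 → 94.5°C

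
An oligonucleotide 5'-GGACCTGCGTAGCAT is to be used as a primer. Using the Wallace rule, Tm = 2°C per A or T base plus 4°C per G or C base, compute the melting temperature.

48°C

Base counts: C=4, G=5, T=3, A=3
So N_AT = 6 and N_GC = 9.
Tm = 2×6 + 4×9 = 48°C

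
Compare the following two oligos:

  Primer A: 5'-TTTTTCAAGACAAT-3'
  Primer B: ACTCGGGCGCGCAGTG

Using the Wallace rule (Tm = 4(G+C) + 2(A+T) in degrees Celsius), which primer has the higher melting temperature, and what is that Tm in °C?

Primer B, 56°C

Primer A: A+T=11, G+C=3 → Tm = 2(11)+4(3) = 34°C
Primer B: A+T=4, G+C=12 → Tm = 2(4)+4(12) = 56°C
34°C vs 56°C → primer B is higher.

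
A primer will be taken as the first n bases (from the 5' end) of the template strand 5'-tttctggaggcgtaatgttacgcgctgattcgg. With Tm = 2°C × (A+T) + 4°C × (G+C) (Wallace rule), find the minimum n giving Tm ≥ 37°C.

First 11 bases: TTTCTGGAGGC → Tm = 34°C (< 37°C)
First 12 bases: TTTCTGGAGGCG → Tm = 38°C (≥ 37°C)
Each additional base adds 2°C (A/T) or 4°C (G/C), so Tm is non-decreasing in n; n = 12 is the first length to reach 37°C.

n = 12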